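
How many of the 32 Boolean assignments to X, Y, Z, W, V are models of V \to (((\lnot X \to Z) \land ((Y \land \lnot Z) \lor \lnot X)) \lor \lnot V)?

Initial set: {T (V \to (((\lnot X \to Z) \land ((Y \land \lnot Z) \lor \lnot X)) \lor \lnot V))}.
T (V \to (((\lnot X \to Z) \land ((Y \land \lnot Z) \lor \lnot X)) \lor \lnot V)): β-rule — branch into F V  //  T (((\lnot X \to Z) \land ((Y \land \lnot Z) \lor \lnot X)) \lor \lnot V).
  branch 1 (add F V):
    ○ open, literals {V=F}.
  branch 2 (add T (((\lnot X \to Z) \land ((Y \land \lnot Z) \lor \lnot X)) \lor \lnot V)):
    T (((\lnot X \to Z) \land ((Y \land \lnot Z) \lor \lnot X)) \lor \lnot V): β-rule — branch into T ((\lnot X \to Z) \land ((Y \land \lnot Z) \lor \lnot X))  //  T \lnot V.
      branch 2.1 (add T ((\lnot X \to Z) \land ((Y \land \lnot Z) \lor \lnot X))):
        T ((\lnot X \to Z) \land ((Y \land \lnot Z) \lor \lnot X)): α-rule — add T (\lnot X \to Z), T ((Y \land \lnot Z) \lor \lnot X).
        T (\lnot X \to Z): β-rule — branch into F \lnot X  //  T Z.
          branch 2.1.1 (add F \lnot X):
            T ((Y \land \lnot Z) \lor \lnot X): β-rule — branch into T (Y \land \lnot Z)  //  T \lnot X.
              branch 2.1.1.1 (add T (Y \land \lnot Z)):
                T (Y \land \lnot Z): α-rule — add T Y, T \lnot Z.
                ○ open, literals {X=T, Y=T, Z=F}.
              branch 2.1.1.2 (add T \lnot X):
                × closes — contains both X and \lnot X.
          branch 2.1.2 (add T Z):
            T ((Y \land \lnot Z) \lor \lnot X): β-rule — branch into T (Y \land \lnot Z)  //  T \lnot X.
              branch 2.1.2.1 (add T (Y \land \lnot Z)):
                T (Y \land \lnot Z): α-rule — add T Y, T \lnot Z.
                × closes — contains both Z and \lnot Z.
              branch 2.1.2.2 (add T \lnot X):
                ○ open, literals {X=F, Z=T}.
      branch 2.2 (add T \lnot V):
        ○ open, literals {V=F}.
2 branches closed, 4 open.
Each open branch fixes some atoms; the unmentioned ones are free. Counting distinct full assignments: branch {V=F} (X, Y, Z, W) contributes 16 new; branch {X=T, Y=T, Z=F} (W, V) contributes 2 new; branch {X=F, Z=T} (Y, W, V) contributes 4 new; branch {V=F} (X, Y, Z, W) contributes 0 new. Total: 22.

22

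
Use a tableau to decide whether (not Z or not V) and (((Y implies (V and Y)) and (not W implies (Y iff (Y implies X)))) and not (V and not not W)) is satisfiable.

Initial set: {T ((not Z or not V) and (((Y implies (V and Y)) and (not W implies (Y iff (Y implies X)))) and not (V and not not W)))}.
T ((not Z or not V) and (((Y implies (V and Y)) and (not W implies (Y iff (Y implies X)))) and not (V and not not W))): α-rule — add T (not Z or not V), T (((Y implies (V and Y)) and (not W implies (Y iff (Y implies X)))) and not (V and not not W)).
T (((Y implies (V and Y)) and (not W implies (Y iff (Y implies X)))) and not (V and not not W)): α-rule — add T ((Y implies (V and Y)) and (not W implies (Y iff (Y implies X)))), T not (V and not not W).
T ((Y implies (V and Y)) and (not W implies (Y iff (Y implies X)))): α-rule — add T (Y implies (V and Y)), T (not W implies (Y iff (Y implies X))).
T (not Z or not V): β-rule — branch into T not Z  //  T not V.
  branch 1 (add T not Z):
    T not (V and not not W): β-rule — branch into F V  //  F not not W.
      branch 1.1 (add F V):
        T (Y implies (V and Y)): β-rule — branch into F Y  //  T (V and Y).
          branch 1.1.1 (add F Y):
            T (not W implies (Y iff (Y implies X))): β-rule — branch into F not W  //  T (Y iff (Y implies X)).
              branch 1.1.1.1 (add F not W):
                ○ open, literals {V=false, W=true, Y=false, Z=false}.
              branch 1.1.1.2 (add T (Y iff (Y implies X))):
                T (Y iff (Y implies X)): β-rule — branch into T Y, T (Y implies X)  //  F Y, F (Y implies X).
                  branch 1.1.1.2.1 (add T Y, T (Y implies X)):
                    × closes — contains both Y and not Y.
                  branch 1.1.1.2.2 (add F Y, F (Y implies X)):
                    F (Y implies X): α-rule — add T Y, F X.
                    × closes — contains both Y and not Y.
          branch 1.1.2 (add T (V and Y)):
            T (V and Y): α-rule — add T V, T Y.
            × closes — contains both V and not V.
      branch 1.2 (add F not not W):
        F not not W: drop double negation, giving F W.
        T (Y implies (V and Y)): β-rule — branch into F Y  //  T (V and Y).
          branch 1.2.1 (add F Y):
            T (not W implies (Y iff (Y implies X))): β-rule — branch into F not W  //  T (Y iff (Y implies X)).
              branch 1.2.1.1 (add F not W):
                × closes — contains both W and not W.
              branch 1.2.1.2 (add T (Y iff (Y implies X))):
                T (Y iff (Y implies X)): β-rule — branch into T Y, T (Y implies X)  //  F Y, F (Y implies X).
                  branch 1.2.1.2.1 (add T Y, T (Y implies X)):
                    × closes — contains both Y and not Y.
                  branch 1.2.1.2.2 (add F Y, F (Y implies X)):
                    F (Y implies X): α-rule — add T Y, F X.
                    × closes — contains both Y and not Y.
          branch 1.2.2 (add T (V and Y)):
            T (V and Y): α-rule — add T V, T Y.
            T (not W implies (Y iff (Y implies X))): β-rule — branch into F not W  //  T (Y iff (Y implies X)).
              branch 1.2.2.1 (add F not W):
                × closes — contains both W and not W.
              branch 1.2.2.2 (add T (Y iff (Y implies X))):
                T (Y iff (Y implies X)): β-rule — branch into T Y, T (Y implies X)  //  F Y, F (Y implies X).
                  branch 1.2.2.2.1 (add T Y, T (Y implies X)):
                    T (Y implies X): β-rule — branch into F Y  //  T X.
                      branch 1.2.2.2.1.1 (add F Y):
                        × closes — contains both Y and not Y.
                      branch 1.2.2.2.1.2 (add T X):
                        ○ open, literals {V=true, W=false, X=true, Y=true, Z=false}.
                  branch 1.2.2.2.2 (add F Y, F (Y implies X)):
                    × closes — contains both Y and not Y.
  branch 2 (add T not V):
    T not (V and not not W): β-rule — branch into F V  //  F not not W.
      branch 2.1 (add F V):
        T (Y implies (V and Y)): β-rule — branch into F Y  //  T (V and Y).
          branch 2.1.1 (add F Y):
            T (not W implies (Y iff (Y implies X))): β-rule — branch into F not W  //  T (Y iff (Y implies X)).
              branch 2.1.1.1 (add F not W):
                ○ open, literals {V=false, W=true, Y=false}.
              branch 2.1.1.2 (add T (Y iff (Y implies X))):
                T (Y iff (Y implies X)): β-rule — branch into T Y, T (Y implies X)  //  F Y, F (Y implies X).
                  branch 2.1.1.2.1 (add T Y, T (Y implies X)):
                    × closes — contains both Y and not Y.
                  branch 2.1.1.2.2 (add F Y, F (Y implies X)):
                    F (Y implies X): α-rule — add T Y, F X.
                    × closes — contains both Y and not Y.
          branch 2.1.2 (add T (V and Y)):
            T (V and Y): α-rule — add T V, T Y.
            × closes — contains both V and not V.
      branch 2.2 (add F not not W):
        F not not W: drop double negation, giving F W.
        T (Y implies (V and Y)): β-rule — branch into F Y  //  T (V and Y).
          branch 2.2.1 (add F Y):
            T (not W implies (Y iff (Y implies X))): β-rule — branch into F not W  //  T (Y iff (Y implies X)).
              branch 2.2.1.1 (add F not W):
                × closes — contains both W and not W.
              branch 2.2.1.2 (add T (Y iff (Y implies X))):
                T (Y iff (Y implies X)): β-rule — branch into T Y, T (Y implies X)  //  F Y, F (Y implies X).
                  branch 2.2.1.2.1 (add T Y, T (Y implies X)):
                    × closes — contains both Y and not Y.
                  branch 2.2.1.2.2 (add F Y, F (Y implies X)):
                    F (Y implies X): α-rule — add T Y, F X.
                    × closes — contains both Y and not Y.
          branch 2.2.2 (add T (V and Y)):
            T (V and Y): α-rule — add T V, T Y.
            × closes — contains both V and not V.
16 branches closed, 3 open.
An open branch gives a satisfying assignment: V=false, W=true, Y=false, Z=false.

Satisfiable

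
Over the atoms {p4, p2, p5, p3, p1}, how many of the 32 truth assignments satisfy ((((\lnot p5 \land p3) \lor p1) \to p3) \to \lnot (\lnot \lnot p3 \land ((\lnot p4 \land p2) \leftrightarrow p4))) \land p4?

Initial set: {T (((((\lnot p5 \land p3) \lor p1) \to p3) \to \lnot (\lnot \lnot p3 \land ((\lnot p4 \land p2) \leftrightarrow p4))) \land p4)}.
T (((((\lnot p5 \land p3) \lor p1) \to p3) \to \lnot (\lnot \lnot p3 \land ((\lnot p4 \land p2) \leftrightarrow p4))) \land p4): α-rule — add T ((((\lnot p5 \land p3) \lor p1) \to p3) \to \lnot (\lnot \lnot p3 \land ((\lnot p4 \land p2) \leftrightarrow p4))), T p4.
T ((((\lnot p5 \land p3) \lor p1) \to p3) \to \lnot (\lnot \lnot p3 \land ((\lnot p4 \land p2) \leftrightarrow p4))): β-rule — branch into F (((\lnot p5 \land p3) \lor p1) \to p3)  //  T \lnot (\lnot \lnot p3 \land ((\lnot p4 \land p2) \leftrightarrow p4)).
  branch 1 (add F (((\lnot p5 \land p3) \lor p1) \to p3)):
    F (((\lnot p5 \land p3) \lor p1) \to p3): α-rule — add T ((\lnot p5 \land p3) \lor p1), F p3.
    T ((\lnot p5 \land p3) \lor p1): β-rule — branch into T (\lnot p5 \land p3)  //  T p1.
      branch 1.1 (add T (\lnot p5 \land p3)):
        T (\lnot p5 \land p3): α-rule — add T \lnot p5, T p3.
        × closes — contains both p3 and \lnot p3.
      branch 1.2 (add T p1):
        ○ open, literals {p1=1, p3=0, p4=1}.
  branch 2 (add T \lnot (\lnot \lnot p3 \land ((\lnot p4 \land p2) \leftrightarrow p4))):
    T \lnot (\lnot \lnot p3 \land ((\lnot p4 \land p2) \leftrightarrow p4)): β-rule — branch into F \lnot \lnot p3  //  F ((\lnot p4 \land p2) \leftrightarrow p4).
      branch 2.1 (add F \lnot \lnot p3):
        F \lnot \lnot p3: drop double negation, giving F p3.
        ○ open, literals {p3=0, p4=1}.
      branch 2.2 (add F ((\lnot p4 \land p2) \leftrightarrow p4)):
        F ((\lnot p4 \land p2) \leftrightarrow p4): β-rule — branch into T (\lnot p4 \land p2), F p4  //  F (\lnot p4 \land p2), T p4.
          branch 2.2.1 (add T (\lnot p4 \land p2), F p4):
            × closes — contains both p4 and \lnot p4.
          branch 2.2.2 (add F (\lnot p4 \land p2), T p4):
            F (\lnot p4 \land p2): β-rule — branch into F \lnot p4  //  F p2.
              branch 2.2.2.1 (add F \lnot p4):
                ○ open, literals {p4=1}.
              branch 2.2.2.2 (add F p2):
                ○ open, literals {p2=0, p4=1}.
2 branches closed, 4 open.
Each open branch fixes some atoms; the unmentioned ones are free. Counting distinct full assignments: branch {p1=1, p3=0, p4=1} (p2, p5) contributes 4 new; branch {p3=0, p4=1} (p2, p5, p1) contributes 4 new; branch {p4=1} (p2, p5, p3, p1) contributes 8 new; branch {p2=0, p4=1} (p5, p3, p1) contributes 0 new. Total: 16.

16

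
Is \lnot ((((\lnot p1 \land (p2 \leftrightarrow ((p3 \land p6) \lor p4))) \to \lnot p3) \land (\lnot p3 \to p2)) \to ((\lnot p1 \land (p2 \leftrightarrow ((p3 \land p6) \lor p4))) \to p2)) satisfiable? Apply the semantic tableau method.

Unsatisfiable

Initial set: {T \lnot ((((\lnot p1 \land (p2 \leftrightarrow ((p3 \land p6) \lor p4))) \to \lnot p3) \land (\lnot p3 \to p2)) \to ((\lnot p1 \land (p2 \leftrightarrow ((p3 \land p6) \lor p4))) \to p2))}.
T \lnot ((((\lnot p1 \land (p2 \leftrightarrow ((p3 \land p6) \lor p4))) \to \lnot p3) \land (\lnot p3 \to p2)) \to ((\lnot p1 \land (p2 \leftrightarrow ((p3 \land p6) \lor p4))) \to p2)): α-rule — add T (((\lnot p1 \land (p2 \leftrightarrow ((p3 \land p6) \lor p4))) \to \lnot p3) \land (\lnot p3 \to p2)), F ((\lnot p1 \land (p2 \leftrightarrow ((p3 \land p6) \lor p4))) \to p2).
T (((\lnot p1 \land (p2 \leftrightarrow ((p3 \land p6) \lor p4))) \to \lnot p3) \land (\lnot p3 \to p2)): α-rule — add T ((\lnot p1 \land (p2 \leftrightarrow ((p3 \land p6) \lor p4))) \to \lnot p3), T (\lnot p3 \to p2).
F ((\lnot p1 \land (p2 \leftrightarrow ((p3 \land p6) \lor p4))) \to p2): α-rule — add T (\lnot p1 \land (p2 \leftrightarrow ((p3 \land p6) \lor p4))), F p2.
T (\lnot p1 \land (p2 \leftrightarrow ((p3 \land p6) \lor p4))): α-rule — add T \lnot p1, T (p2 \leftrightarrow ((p3 \land p6) \lor p4)).
T ((\lnot p1 \land (p2 \leftrightarrow ((p3 \land p6) \lor p4))) \to \lnot p3): β-rule — branch into F (\lnot p1 \land (p2 \leftrightarrow ((p3 \land p6) \lor p4)))  //  T \lnot p3.
  branch 1 (add F (\lnot p1 \land (p2 \leftrightarrow ((p3 \land p6) \lor p4)))):
    T (\lnot p3 \to p2): β-rule — branch into F \lnot p3  //  T p2.
      branch 1.1 (add F \lnot p3):
        T (p2 \leftrightarrow ((p3 \land p6) \lor p4)): β-rule — branch into T p2, T ((p3 \land p6) \lor p4)  //  F p2, F ((p3 \land p6) \lor p4).
          branch 1.1.1 (add T p2, T ((p3 \land p6) \lor p4)):
            × closes — contains both p2 and \lnot p2.
          branch 1.1.2 (add F p2, F ((p3 \land p6) \lor p4)):
            F ((p3 \land p6) \lor p4): α-rule — add F (p3 \land p6), F p4.
            F (\lnot p1 \land (p2 \leftrightarrow ((p3 \land p6) \lor p4))): β-rule — branch into F \lnot p1  //  F (p2 \leftrightarrow ((p3 \land p6) \lor p4)).
              branch 1.1.2.1 (add F \lnot p1):
                × closes — contains both p1 and \lnot p1.
              branch 1.1.2.2 (add F (p2 \leftrightarrow ((p3 \land p6) \lor p4))):
                F (p3 \land p6): β-rule — branch into F p3  //  F p6.
                  branch 1.1.2.2.1 (add F p3):
                    × closes — contains both p3 and \lnot p3.
                  branch 1.1.2.2.2 (add F p6):
                    F (p2 \leftrightarrow ((p3 \land p6) \lor p4)): β-rule — branch into T p2, F ((p3 \land p6) \lor p4)  //  F p2, T ((p3 \land p6) \lor p4).
                      branch 1.1.2.2.2.1 (add T p2, F ((p3 \land p6) \lor p4)):
                        × closes — contains both p2 and \lnot p2.
                      branch 1.1.2.2.2.2 (add F p2, T ((p3 \land p6) \lor p4)):
                        T ((p3 \land p6) \lor p4): β-rule — branch into T (p3 \land p6)  //  T p4.
                          branch 1.1.2.2.2.2.1 (add T (p3 \land p6)):
                            T (p3 \land p6): α-rule — add T p3, T p6.
                            × closes — contains both p6 and \lnot p6.
                          branch 1.1.2.2.2.2.2 (add T p4):
                            × closes — contains both p4 and \lnot p4.
      branch 1.2 (add T p2):
        × closes — contains both p2 and \lnot p2.
  branch 2 (add T \lnot p3):
    T (\lnot p3 \to p2): β-rule — branch into F \lnot p3  //  T p2.
      branch 2.1 (add F \lnot p3):
        × closes — contains both p3 and \lnot p3.
      branch 2.2 (add T p2):
        × closes — contains both p2 and \lnot p2.
All 9 branches close.
Every branch closed; the formula is unsatisfiable.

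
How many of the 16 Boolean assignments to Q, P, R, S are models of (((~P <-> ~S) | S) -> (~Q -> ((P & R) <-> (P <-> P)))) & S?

5

Initial set: {((((~P <-> ~S) | S) -> (~Q -> ((P & R) <-> (P <-> P)))) & S)}.
((((~P <-> ~S) | S) -> (~Q -> ((P & R) <-> (P <-> P)))) & S): α-rule — add (((~P <-> ~S) | S) -> (~Q -> ((P & R) <-> (P <-> P)))), S.
(((~P <-> ~S) | S) -> (~Q -> ((P & R) <-> (P <-> P)))): β-rule — branch into ~((~P <-> ~S) | S)  //  (~Q -> ((P & R) <-> (P <-> P))).
  branch 1 (add ~((~P <-> ~S) | S)):
    ~((~P <-> ~S) | S): α-rule — add ~(~P <-> ~S), ~S.
    × closes — contains both S and ~S.
  branch 2 (add (~Q -> ((P & R) <-> (P <-> P)))):
    (~Q -> ((P & R) <-> (P <-> P))): β-rule — branch into ~~Q  //  ((P & R) <-> (P <-> P)).
      branch 2.1 (add ~~Q):
        ○ open, literals {Q=true, S=true}.
      branch 2.2 (add ((P & R) <-> (P <-> P))):
        ((P & R) <-> (P <-> P)): β-rule — branch into (P & R), (P <-> P)  //  ~(P & R), ~(P <-> P).
          branch 2.2.1 (add (P & R), (P <-> P)):
            (P & R): α-rule — add P, R.
            (P <-> P): β-rule — branch into P, P  //  ~P, ~P.
              branch 2.2.1.1 (add P, P):
                ○ open, literals {P=true, R=true, S=true}.
              branch 2.2.1.2 (add ~P, ~P):
                × closes — contains both P and ~P.
          branch 2.2.2 (add ~(P & R), ~(P <-> P)):
            ~(P & R): β-rule — branch into ~P  //  ~R.
              branch 2.2.2.1 (add ~P):
                ~(P <-> P): β-rule — branch into P, ~P  //  ~P, P.
                  branch 2.2.2.1.1 (add P, ~P):
                    × closes — contains both P and ~P.
                  branch 2.2.2.1.2 (add ~P, P):
                    × closes — contains both P and ~P.
              branch 2.2.2.2 (add ~R):
                ~(P <-> P): β-rule — branch into P, ~P  //  ~P, P.
                  branch 2.2.2.2.1 (add P, ~P):
                    × closes — contains both P and ~P.
                  branch 2.2.2.2.2 (add ~P, P):
                    × closes — contains both P and ~P.
6 branches closed, 2 open.
Each open branch fixes some atoms; the unmentioned ones are free. Counting distinct full assignments: branch {Q=true, S=true} (P, R) contributes 4 new; branch {P=true, R=true, S=true} (Q) contributes 1 new. Total: 5.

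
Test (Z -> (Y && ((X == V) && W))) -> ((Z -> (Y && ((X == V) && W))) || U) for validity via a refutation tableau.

Valid

Assume the negation and expand:
Initial set: {!((Z -> (Y && ((X == V) && W))) -> ((Z -> (Y && ((X == V) && W))) || U))}.
!((Z -> (Y && ((X == V) && W))) -> ((Z -> (Y && ((X == V) && W))) || U)): α-rule — add (Z -> (Y && ((X == V) && W))), !((Z -> (Y && ((X == V) && W))) || U).
!((Z -> (Y && ((X == V) && W))) || U): α-rule — add !(Z -> (Y && ((X == V) && W))), !U.
!(Z -> (Y && ((X == V) && W))): α-rule — add Z, !(Y && ((X == V) && W)).
(Z -> (Y && ((X == V) && W))): β-rule — branch into !Z  //  (Y && ((X == V) && W)).
  branch 1 (add !Z):
    × closes — contains both Z and !Z.
  branch 2 (add (Y && ((X == V) && W))):
    (Y && ((X == V) && W)): α-rule — add Y, ((X == V) && W).
    ((X == V) && W): α-rule — add (X == V), W.
    !(Y && ((X == V) && W)): β-rule — branch into !Y  //  !((X == V) && W).
      branch 2.1 (add !Y):
        × closes — contains both Y and !Y.
      branch 2.2 (add !((X == V) && W)):
        (X == V): β-rule — branch into X, V  //  !X, !V.
          branch 2.2.1 (add X, V):
            !((X == V) && W): β-rule — branch into !(X == V)  //  !W.
              branch 2.2.1.1 (add !(X == V)):
                !(X == V): β-rule — branch into X, !V  //  !X, V.
                  branch 2.2.1.1.1 (add X, !V):
                    × closes — contains both V and !V.
                  branch 2.2.1.1.2 (add !X, V):
                    × closes — contains both X and !X.
              branch 2.2.1.2 (add !W):
                × closes — contains both W and !W.
          branch 2.2.2 (add !X, !V):
            !((X == V) && W): β-rule — branch into !(X == V)  //  !W.
              branch 2.2.2.1 (add !(X == V)):
                !(X == V): β-rule — branch into X, !V  //  !X, V.
                  branch 2.2.2.1.1 (add X, !V):
                    × closes — contains both X and !X.
                  branch 2.2.2.1.2 (add !X, V):
                    × closes — contains both V and !V.
              branch 2.2.2.2 (add !W):
                × closes — contains both W and !W.
All 8 branches close.
Every branch closed, so the negation is unsatisfiable and the formula is valid.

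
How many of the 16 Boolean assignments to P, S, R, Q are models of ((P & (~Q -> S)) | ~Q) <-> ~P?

4

Initial set: {(((P & (~Q -> S)) | ~Q) <-> ~P)}.
(((P & (~Q -> S)) | ~Q) <-> ~P): β-rule — branch into ((P & (~Q -> S)) | ~Q), ~P  //  ~((P & (~Q -> S)) | ~Q), ~~P.
  branch 1 (add ((P & (~Q -> S)) | ~Q), ~P):
    ((P & (~Q -> S)) | ~Q): β-rule — branch into (P & (~Q -> S))  //  ~Q.
      branch 1.1 (add (P & (~Q -> S))):
        (P & (~Q -> S)): α-rule — add P, (~Q -> S).
        × closes — contains both P and ~P.
      branch 1.2 (add ~Q):
        ○ open, literals {P=F, Q=F}.
  branch 2 (add ~((P & (~Q -> S)) | ~Q), ~~P):
    ~((P & (~Q -> S)) | ~Q): α-rule — add ~(P & (~Q -> S)), ~~Q.
    ~(P & (~Q -> S)): β-rule — branch into ~P  //  ~(~Q -> S).
      branch 2.1 (add ~P):
        × closes — contains both P and ~P.
      branch 2.2 (add ~(~Q -> S)):
        ~(~Q -> S): α-rule — add ~Q, ~S.
        × closes — contains both Q and ~Q.
3 branches closed, 1 open.
Each open branch fixes some atoms; the unmentioned ones are free. Counting distinct full assignments: branch {P=F, Q=F} (S, R) contributes 4 new. Total: 4.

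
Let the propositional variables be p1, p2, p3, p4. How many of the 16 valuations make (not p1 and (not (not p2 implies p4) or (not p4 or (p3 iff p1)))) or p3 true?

Initial set: {((not p1 and (not (not p2 implies p4) or (not p4 or (p3 iff p1)))) or p3)}.
((not p1 and (not (not p2 implies p4) or (not p4 or (p3 iff p1)))) or p3): β-rule — branch into (not p1 and (not (not p2 implies p4) or (not p4 or (p3 iff p1))))  //  p3.
  branch 1 (add (not p1 and (not (not p2 implies p4) or (not p4 or (p3 iff p1))))):
    (not p1 and (not (not p2 implies p4) or (not p4 or (p3 iff p1)))): α-rule — add not p1, (not (not p2 implies p4) or (not p4 or (p3 iff p1))).
    (not (not p2 implies p4) or (not p4 or (p3 iff p1))): β-rule — branch into not (not p2 implies p4)  //  (not p4 or (p3 iff p1)).
      branch 1.1 (add not (not p2 implies p4)):
        not (not p2 implies p4): α-rule — add not p2, not p4.
        ○ open, literals {p1=false, p2=false, p4=false}.
      branch 1.2 (add (not p4 or (p3 iff p1))):
        (not p4 or (p3 iff p1)): β-rule — branch into not p4  //  (p3 iff p1).
          branch 1.2.1 (add not p4):
            ○ open, literals {p1=false, p4=false}.
          branch 1.2.2 (add (p3 iff p1)):
            (p3 iff p1): β-rule — branch into p3, p1  //  not p3, not p1.
              branch 1.2.2.1 (add p3, p1):
                × closes — contains both p1 and not p1.
              branch 1.2.2.2 (add not p3, not p1):
                ○ open, literals {p1=false, p3=false}.
  branch 2 (add p3):
    ○ open, literals {p3=true}.
1 branch closed, 4 open.
Each open branch fixes some atoms; the unmentioned ones are free. Counting distinct full assignments: branch {p1=false, p2=false, p4=false} (p3) contributes 2 new; branch {p1=false, p4=false} (p2, p3) contributes 2 new; branch {p1=false, p3=false} (p2, p4) contributes 2 new; branch {p3=true} (p1, p2, p4) contributes 6 new. Total: 12.

12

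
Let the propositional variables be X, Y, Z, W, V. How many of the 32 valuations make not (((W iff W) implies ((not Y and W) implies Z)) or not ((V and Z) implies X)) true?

Initial set: {not (((W iff W) implies ((not Y and W) implies Z)) or not ((V and Z) implies X))}.
not (((W iff W) implies ((not Y and W) implies Z)) or not ((V and Z) implies X)): α-rule — add not ((W iff W) implies ((not Y and W) implies Z)), not not ((V and Z) implies X).
not ((W iff W) implies ((not Y and W) implies Z)): α-rule — add (W iff W), not ((not Y and W) implies Z).
not ((not Y and W) implies Z): α-rule — add (not Y and W), not Z.
(not Y and W): α-rule — add not Y, W.
not not ((V and Z) implies X): β-rule — branch into not (V and Z)  //  X.
  branch 1 (add not (V and Z)):
    (W iff W): β-rule — branch into W, W  //  not W, not W.
      branch 1.1 (add W, W):
        not (V and Z): β-rule — branch into not V  //  not Z.
          branch 1.1.1 (add not V):
            ○ open, literals {V=false, W=true, Y=false, Z=false}.
          branch 1.1.2 (add not Z):
            ○ open, literals {W=true, Y=false, Z=false}.
      branch 1.2 (add not W, not W):
        × closes — contains both W and not W.
  branch 2 (add X):
    (W iff W): β-rule — branch into W, W  //  not W, not W.
      branch 2.1 (add W, W):
        ○ open, literals {W=true, X=true, Y=false, Z=false}.
      branch 2.2 (add not W, not W):
        × closes — contains both W and not W.
2 branches closed, 3 open.
Each open branch fixes some atoms; the unmentioned ones are free. Counting distinct full assignments: branch {V=false, W=true, Y=false, Z=false} (X) contributes 2 new; branch {W=true, Y=false, Z=false} (X, V) contributes 2 new; branch {W=true, X=true, Y=false, Z=false} (V) contributes 0 new. Total: 4.

4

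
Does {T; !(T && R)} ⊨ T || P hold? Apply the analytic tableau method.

Yes

Initial set: {T; !(T && R); !(T || P)}.
!(T || P): α-rule — add !T, !P.
× closes — contains both T and !T.
All 1 branch closes.
Every branch closed, so the premises entail the conclusion.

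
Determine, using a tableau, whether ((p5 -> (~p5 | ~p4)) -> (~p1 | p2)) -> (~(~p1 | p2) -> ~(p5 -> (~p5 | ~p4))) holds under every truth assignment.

Assume the negation and expand:
Initial set: {~(((p5 -> (~p5 | ~p4)) -> (~p1 | p2)) -> (~(~p1 | p2) -> ~(p5 -> (~p5 | ~p4))))}.
~(((p5 -> (~p5 | ~p4)) -> (~p1 | p2)) -> (~(~p1 | p2) -> ~(p5 -> (~p5 | ~p4)))): α-rule — add ((p5 -> (~p5 | ~p4)) -> (~p1 | p2)), ~(~(~p1 | p2) -> ~(p5 -> (~p5 | ~p4))).
~(~(~p1 | p2) -> ~(p5 -> (~p5 | ~p4))): α-rule — add ~(~p1 | p2), ~~(p5 -> (~p5 | ~p4)).
~(~p1 | p2): α-rule — add ~~p1, ~p2.
((p5 -> (~p5 | ~p4)) -> (~p1 | p2)): β-rule — branch into ~(p5 -> (~p5 | ~p4))  //  (~p1 | p2).
  branch 1 (add ~(p5 -> (~p5 | ~p4))):
    ~(p5 -> (~p5 | ~p4)): α-rule — add p5, ~(~p5 | ~p4).
    ~(~p5 | ~p4): α-rule — add ~~p5, ~~p4.
    ~~(p5 -> (~p5 | ~p4)): β-rule — branch into ~p5  //  (~p5 | ~p4).
      branch 1.1 (add ~p5):
        × closes — contains both p5 and ~p5.
      branch 1.2 (add (~p5 | ~p4)):
        (~p5 | ~p4): β-rule — branch into ~p5  //  ~p4.
          branch 1.2.1 (add ~p5):
            × closes — contains both p5 and ~p5.
          branch 1.2.2 (add ~p4):
            × closes — contains both p4 and ~p4.
  branch 2 (add (~p1 | p2)):
    ~~(p5 -> (~p5 | ~p4)): β-rule — branch into ~p5  //  (~p5 | ~p4).
      branch 2.1 (add ~p5):
        (~p1 | p2): β-rule — branch into ~p1  //  p2.
          branch 2.1.1 (add ~p1):
            × closes — contains both p1 and ~p1.
          branch 2.1.2 (add p2):
            × closes — contains both p2 and ~p2.
      branch 2.2 (add (~p5 | ~p4)):
        (~p1 | p2): β-rule — branch into ~p1  //  p2.
          branch 2.2.1 (add ~p1):
            × closes — contains both p1 and ~p1.
          branch 2.2.2 (add p2):
            × closes — contains both p2 and ~p2.
All 7 branches close.
Every branch closed, so the negation is unsatisfiable and the formula is valid.

Valid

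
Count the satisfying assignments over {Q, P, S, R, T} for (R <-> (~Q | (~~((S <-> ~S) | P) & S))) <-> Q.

Initial set: {((R <-> (~Q | (~~((S <-> ~S) | P) & S))) <-> Q)}.
((R <-> (~Q | (~~((S <-> ~S) | P) & S))) <-> Q): β-rule — branch into (R <-> (~Q | (~~((S <-> ~S) | P) & S))), Q  //  ~(R <-> (~Q | (~~((S <-> ~S) | P) & S))), ~Q.
  branch 1 (add (R <-> (~Q | (~~((S <-> ~S) | P) & S))), Q):
    (R <-> (~Q | (~~((S <-> ~S) | P) & S))): β-rule — branch into R, (~Q | (~~((S <-> ~S) | P) & S))  //  ~R, ~(~Q | (~~((S <-> ~S) | P) & S)).
      branch 1.1 (add R, (~Q | (~~((S <-> ~S) | P) & S))):
        (~Q | (~~((S <-> ~S) | P) & S)): β-rule — branch into ~Q  //  (~~((S <-> ~S) | P) & S).
          branch 1.1.1 (add ~Q):
            × closes — contains both Q and ~Q.
          branch 1.1.2 (add (~~((S <-> ~S) | P) & S)):
            (~~((S <-> ~S) | P) & S): α-rule — add ~~((S <-> ~S) | P), S.
            ~~((S <-> ~S) | P): drop double negation, giving ((S <-> ~S) | P).
            ((S <-> ~S) | P): β-rule — branch into (S <-> ~S)  //  P.
              branch 1.1.2.1 (add (S <-> ~S)):
                (S <-> ~S): β-rule — branch into S, ~S  //  ~S, ~~S.
                  branch 1.1.2.1.1 (add S, ~S):
                    × closes — contains both S and ~S.
                  branch 1.1.2.1.2 (add ~S, ~~S):
                    × closes — contains both S and ~S.
              branch 1.1.2.2 (add P):
                ○ open, literals {P=T, Q=T, R=T, S=T}.
      branch 1.2 (add ~R, ~(~Q | (~~((S <-> ~S) | P) & S))):
        ~(~Q | (~~((S <-> ~S) | P) & S)): α-rule — add ~~Q, ~(~~((S <-> ~S) | P) & S).
        ~(~~((S <-> ~S) | P) & S): β-rule — branch into ~~~((S <-> ~S) | P)  //  ~S.
          branch 1.2.1 (add ~~~((S <-> ~S) | P)):
            ~~~((S <-> ~S) | P): drop double negation, giving ~((S <-> ~S) | P).
            ~((S <-> ~S) | P): α-rule — add ~(S <-> ~S), ~P.
            ~(S <-> ~S): β-rule — branch into S, ~~S  //  ~S, ~S.
              branch 1.2.1.1 (add S, ~~S):
                ○ open, literals {P=F, Q=T, R=F, S=T}.
              branch 1.2.1.2 (add ~S, ~S):
                ○ open, literals {P=F, Q=T, R=F, S=F}.
          branch 1.2.2 (add ~S):
            ○ open, literals {Q=T, R=F, S=F}.
  branch 2 (add ~(R <-> (~Q | (~~((S <-> ~S) | P) & S))), ~Q):
    ~(R <-> (~Q | (~~((S <-> ~S) | P) & S))): β-rule — branch into R, ~(~Q | (~~((S <-> ~S) | P) & S))  //  ~R, (~Q | (~~((S <-> ~S) | P) & S)).
      branch 2.1 (add R, ~(~Q | (~~((S <-> ~S) | P) & S))):
        ~(~Q | (~~((S <-> ~S) | P) & S)): α-rule — add ~~Q, ~(~~((S <-> ~S) | P) & S).
        × closes — contains both Q and ~Q.
      branch 2.2 (add ~R, (~Q | (~~((S <-> ~S) | P) & S))):
        (~Q | (~~((S <-> ~S) | P) & S)): β-rule — branch into ~Q  //  (~~((S <-> ~S) | P) & S).
          branch 2.2.1 (add ~Q):
            ○ open, literals {Q=F, R=F}.
          branch 2.2.2 (add (~~((S <-> ~S) | P) & S)):
            (~~((S <-> ~S) | P) & S): α-rule — add ~~((S <-> ~S) | P), S.
            ~~((S <-> ~S) | P): drop double negation, giving ((S <-> ~S) | P).
            ((S <-> ~S) | P): β-rule — branch into (S <-> ~S)  //  P.
              branch 2.2.2.1 (add (S <-> ~S)):
                (S <-> ~S): β-rule — branch into S, ~S  //  ~S, ~~S.
                  branch 2.2.2.1.1 (add S, ~S):
                    × closes — contains both S and ~S.
                  branch 2.2.2.1.2 (add ~S, ~~S):
                    × closes — contains both S and ~S.
              branch 2.2.2.2 (add P):
                ○ open, literals {P=T, Q=F, R=F, S=T}.
6 branches closed, 6 open.
Each open branch fixes some atoms; the unmentioned ones are free. Counting distinct full assignments: branch {P=T, Q=T, R=T, S=T} (T) contributes 2 new; branch {P=F, Q=T, R=F, S=T} (T) contributes 2 new; branch {P=F, Q=T, R=F, S=F} (T) contributes 2 new; branch {Q=T, R=F, S=F} (P, T) contributes 2 new; branch {Q=F, R=F} (P, S, T) contributes 8 new; branch {P=T, Q=F, R=F, S=T} (T) contributes 0 new. Total: 16.

16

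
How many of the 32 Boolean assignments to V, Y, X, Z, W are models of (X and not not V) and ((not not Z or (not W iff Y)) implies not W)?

Initial set: {T ((X and not not V) and ((not not Z or (not W iff Y)) implies not W))}.
T ((X and not not V) and ((not not Z or (not W iff Y)) implies not W)): α-rule — add T (X and not not V), T ((not not Z or (not W iff Y)) implies not W).
T (X and not not V): α-rule — add T X, T not not V.
T not not V: drop double negation, giving T V.
T ((not not Z or (not W iff Y)) implies not W): β-rule — branch into F (not not Z or (not W iff Y))  //  T not W.
  branch 1 (add F (not not Z or (not W iff Y))):
    F (not not Z or (not W iff Y)): α-rule — add F not not Z, F (not W iff Y).
    F not not Z: drop double negation, giving F Z.
    F (not W iff Y): β-rule — branch into T not W, F Y  //  F not W, T Y.
      branch 1.1 (add T not W, F Y):
        ○ open, literals {V=true, W=false, X=true, Y=false, Z=false}.
      branch 1.2 (add F not W, T Y):
        ○ open, literals {V=true, W=true, X=true, Y=true, Z=false}.
  branch 2 (add T not W):
    ○ open, literals {V=true, W=false, X=true}.
0 branches closed, 3 open.
Each open branch fixes some atoms; the unmentioned ones are free. Counting distinct full assignments: branch {V=true, W=false, X=true, Y=false, Z=false} (none free) contributes 1 new; branch {V=true, W=true, X=true, Y=true, Z=false} (none free) contributes 1 new; branch {V=true, W=false, X=true} (Y, Z) contributes 3 new. Total: 5.

5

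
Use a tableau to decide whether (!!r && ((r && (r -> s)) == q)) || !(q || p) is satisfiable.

Satisfiable

Initial set: {((!!r && ((r && (r -> s)) == q)) || !(q || p))}.
((!!r && ((r && (r -> s)) == q)) || !(q || p)): β-rule — branch into (!!r && ((r && (r -> s)) == q))  //  !(q || p).
  branch 1 (add (!!r && ((r && (r -> s)) == q))):
    (!!r && ((r && (r -> s)) == q)): α-rule — add !!r, ((r && (r -> s)) == q).
    !!r: drop double negation, giving r.
    ((r && (r -> s)) == q): β-rule — branch into (r && (r -> s)), q  //  !(r && (r -> s)), !q.
      branch 1.1 (add (r && (r -> s)), q):
        (r && (r -> s)): α-rule — add r, (r -> s).
        (r -> s): β-rule — branch into !r  //  s.
          branch 1.1.1 (add !r):
            × closes — contains both r and !r.
          branch 1.1.2 (add s):
            ○ open, literals {q=true, r=true, s=true}.
      branch 1.2 (add !(r && (r -> s)), !q):
        !(r && (r -> s)): β-rule — branch into !r  //  !(r -> s).
          branch 1.2.1 (add !r):
            × closes — contains both r and !r.
          branch 1.2.2 (add !(r -> s)):
            !(r -> s): α-rule — add r, !s.
            ○ open, literals {q=false, r=true, s=false}.
  branch 2 (add !(q || p)):
    !(q || p): α-rule — add !q, !p.
    ○ open, literals {p=false, q=false}.
2 branches closed, 3 open.
An open branch gives a satisfying assignment: q=true, r=true, s=true.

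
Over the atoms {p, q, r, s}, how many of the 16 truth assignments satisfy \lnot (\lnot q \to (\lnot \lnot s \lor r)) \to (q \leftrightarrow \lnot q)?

14

Initial set: {(\lnot (\lnot q \to (\lnot \lnot s \lor r)) \to (q \leftrightarrow \lnot q))}.
(\lnot (\lnot q \to (\lnot \lnot s \lor r)) \to (q \leftrightarrow \lnot q)): β-rule — branch into \lnot \lnot (\lnot q \to (\lnot \lnot s \lor r))  //  (q \leftrightarrow \lnot q).
  branch 1 (add \lnot \lnot (\lnot q \to (\lnot \lnot s \lor r))):
    \lnot \lnot (\lnot q \to (\lnot \lnot s \lor r)): β-rule — branch into \lnot \lnot q  //  (\lnot \lnot s \lor r).
      branch 1.1 (add \lnot \lnot q):
        ○ open, literals {q=1}.
      branch 1.2 (add (\lnot \lnot s \lor r)):
        (\lnot \lnot s \lor r): β-rule — branch into \lnot \lnot s  //  r.
          branch 1.2.1 (add \lnot \lnot s):
            \lnot \lnot s: drop double negation, giving s.
            ○ open, literals {s=1}.
          branch 1.2.2 (add r):
            ○ open, literals {r=1}.
  branch 2 (add (q \leftrightarrow \lnot q)):
    (q \leftrightarrow \lnot q): β-rule — branch into q, \lnot q  //  \lnot q, \lnot \lnot q.
      branch 2.1 (add q, \lnot q):
        × closes — contains both q and \lnot q.
      branch 2.2 (add \lnot q, \lnot \lnot q):
        × closes — contains both q and \lnot q.
2 branches closed, 3 open.
Each open branch fixes some atoms; the unmentioned ones are free. Counting distinct full assignments: branch {q=1} (p, r, s) contributes 8 new; branch {s=1} (p, q, r) contributes 4 new; branch {r=1} (p, q, s) contributes 2 new. Total: 14.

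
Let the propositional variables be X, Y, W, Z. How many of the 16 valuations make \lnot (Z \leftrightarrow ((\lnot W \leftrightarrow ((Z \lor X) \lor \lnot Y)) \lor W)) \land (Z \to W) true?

Initial set: {T (\lnot (Z \leftrightarrow ((\lnot W \leftrightarrow ((Z \lor X) \lor \lnot Y)) \lor W)) \land (Z \to W))}.
T (\lnot (Z \leftrightarrow ((\lnot W \leftrightarrow ((Z \lor X) \lor \lnot Y)) \lor W)) \land (Z \to W)): α-rule — add T \lnot (Z \leftrightarrow ((\lnot W \leftrightarrow ((Z \lor X) \lor \lnot Y)) \lor W)), T (Z \to W).
T \lnot (Z \leftrightarrow ((\lnot W \leftrightarrow ((Z \lor X) \lor \lnot Y)) \lor W)): β-rule — branch into T Z, F ((\lnot W \leftrightarrow ((Z \lor X) \lor \lnot Y)) \lor W)  //  F Z, T ((\lnot W \leftrightarrow ((Z \lor X) \lor \lnot Y)) \lor W).
  branch 1 (add T Z, F ((\lnot W \leftrightarrow ((Z \lor X) \lor \lnot Y)) \lor W)):
    F ((\lnot W \leftrightarrow ((Z \lor X) \lor \lnot Y)) \lor W): α-rule — add F (\lnot W \leftrightarrow ((Z \lor X) \lor \lnot Y)), F W.
    T (Z \to W): β-rule — branch into F Z  //  T W.
      branch 1.1 (add F Z):
        × closes — contains both Z and \lnot Z.
      branch 1.2 (add T W):
        × closes — contains both W and \lnot W.
  branch 2 (add F Z, T ((\lnot W \leftrightarrow ((Z \lor X) \lor \lnot Y)) \lor W)):
    T (Z \to W): β-rule — branch into F Z  //  T W.
      branch 2.1 (add F Z):
        T ((\lnot W \leftrightarrow ((Z \lor X) \lor \lnot Y)) \lor W): β-rule — branch into T (\lnot W \leftrightarrow ((Z \lor X) \lor \lnot Y))  //  T W.
          branch 2.1.1 (add T (\lnot W \leftrightarrow ((Z \lor X) \lor \lnot Y))):
            T (\lnot W \leftrightarrow ((Z \lor X) \lor \lnot Y)): β-rule — branch into T \lnot W, T ((Z \lor X) \lor \lnot Y)  //  F \lnot W, F ((Z \lor X) \lor \lnot Y).
              branch 2.1.1.1 (add T \lnot W, T ((Z \lor X) \lor \lnot Y)):
                T ((Z \lor X) \lor \lnot Y): β-rule — branch into T (Z \lor X)  //  T \lnot Y.
                  branch 2.1.1.1.1 (add T (Z \lor X)):
                    T (Z \lor X): β-rule — branch into T Z  //  T X.
                      branch 2.1.1.1.1.1 (add T Z):
                        × closes — contains both Z and \lnot Z.
                      branch 2.1.1.1.1.2 (add T X):
                        ○ open, literals {W=0, X=1, Z=0}.
                  branch 2.1.1.1.2 (add T \lnot Y):
                    ○ open, literals {W=0, Y=0, Z=0}.
              branch 2.1.1.2 (add F \lnot W, F ((Z \lor X) \lor \lnot Y)):
                F ((Z \lor X) \lor \lnot Y): α-rule — add F (Z \lor X), F \lnot Y.
                F (Z \lor X): α-rule — add F Z, F X.
                ○ open, literals {W=1, X=0, Y=1, Z=0}.
          branch 2.1.2 (add T W):
            ○ open, literals {W=1, Z=0}.
      branch 2.2 (add T W):
        T ((\lnot W \leftrightarrow ((Z \lor X) \lor \lnot Y)) \lor W): β-rule — branch into T (\lnot W \leftrightarrow ((Z \lor X) \lor \lnot Y))  //  T W.
          branch 2.2.1 (add T (\lnot W \leftrightarrow ((Z \lor X) \lor \lnot Y))):
            T (\lnot W \leftrightarrow ((Z \lor X) \lor \lnot Y)): β-rule — branch into T \lnot W, T ((Z \lor X) \lor \lnot Y)  //  F \lnot W, F ((Z \lor X) \lor \lnot Y).
              branch 2.2.1.1 (add T \lnot W, T ((Z \lor X) \lor \lnot Y)):
                × closes — contains both W and \lnot W.
              branch 2.2.1.2 (add F \lnot W, F ((Z \lor X) \lor \lnot Y)):
                F ((Z \lor X) \lor \lnot Y): α-rule — add F (Z \lor X), F \lnot Y.
                F (Z \lor X): α-rule — add F Z, F X.
                ○ open, literals {W=1, X=0, Y=1, Z=0}.
          branch 2.2.2 (add T W):
            ○ open, literals {W=1, Z=0}.
4 branches closed, 6 open.
Each open branch fixes some atoms; the unmentioned ones are free. Counting distinct full assignments: branch {W=0, X=1, Z=0} (Y) contributes 2 new; branch {W=0, Y=0, Z=0} (X) contributes 1 new; branch {W=1, X=0, Y=1, Z=0} (none free) contributes 1 new; branch {W=1, Z=0} (X, Y) contributes 3 new; branch {W=1, X=0, Y=1, Z=0} (none free) contributes 0 new; branch {W=1, Z=0} (X, Y) contributes 0 new. Total: 7.

7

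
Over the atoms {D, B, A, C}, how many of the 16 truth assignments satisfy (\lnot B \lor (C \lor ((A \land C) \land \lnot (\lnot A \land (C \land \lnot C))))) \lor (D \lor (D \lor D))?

Initial set: {((\lnot B \lor (C \lor ((A \land C) \land \lnot (\lnot A \land (C \land \lnot C))))) \lor (D \lor (D \lor D)))}.
((\lnot B \lor (C \lor ((A \land C) \land \lnot (\lnot A \land (C \land \lnot C))))) \lor (D \lor (D \lor D))): β-rule — branch into (\lnot B \lor (C \lor ((A \land C) \land \lnot (\lnot A \land (C \land \lnot C)))))  //  (D \lor (D \lor D)).
  branch 1 (add (\lnot B \lor (C \lor ((A \land C) \land \lnot (\lnot A \land (C \land \lnot C)))))):
    (\lnot B \lor (C \lor ((A \land C) \land \lnot (\lnot A \land (C \land \lnot C))))): β-rule — branch into \lnot B  //  (C \lor ((A \land C) \land \lnot (\lnot A \land (C \land \lnot C)))).
      branch 1.1 (add \lnot B):
        ○ open, literals {B=F}.
      branch 1.2 (add (C \lor ((A \land C) \land \lnot (\lnot A \land (C \land \lnot C))))):
        (C \lor ((A \land C) \land \lnot (\lnot A \land (C \land \lnot C)))): β-rule — branch into C  //  ((A \land C) \land \lnot (\lnot A \land (C \land \lnot C))).
          branch 1.2.1 (add C):
            ○ open, literals {C=T}.
          branch 1.2.2 (add ((A \land C) \land \lnot (\lnot A \land (C \land \lnot C)))):
            ((A \land C) \land \lnot (\lnot A \land (C \land \lnot C))): α-rule — add (A \land C), \lnot (\lnot A \land (C \land \lnot C)).
            (A \land C): α-rule — add A, C.
            \lnot (\lnot A \land (C \land \lnot C)): β-rule — branch into \lnot \lnot A  //  \lnot (C \land \lnot C).
              branch 1.2.2.1 (add \lnot \lnot A):
                ○ open, literals {A=T, C=T}.
              branch 1.2.2.2 (add \lnot (C \land \lnot C)):
                \lnot (C \land \lnot C): β-rule — branch into \lnot C  //  \lnot \lnot C.
                  branch 1.2.2.2.1 (add \lnot C):
                    × closes — contains both C and \lnot C.
                  branch 1.2.2.2.2 (add \lnot \lnot C):
                    ○ open, literals {A=T, C=T}.
  branch 2 (add (D \lor (D \lor D))):
    (D \lor (D \lor D)): β-rule — branch into D  //  (D \lor D).
      branch 2.1 (add D):
        ○ open, literals {D=T}.
      branch 2.2 (add (D \lor D)):
        (D \lor D): β-rule — branch into D  //  D.
          branch 2.2.1 (add D):
            ○ open, literals {D=T}.
          branch 2.2.2 (add D):
            ○ open, literals {D=T}.
1 branch closed, 7 open.
Each open branch fixes some atoms; the unmentioned ones are free. Counting distinct full assignments: branch {B=F} (D, A, C) contributes 8 new; branch {C=T} (D, B, A) contributes 4 new; branch {A=T, C=T} (D, B) contributes 0 new; branch {A=T, C=T} (D, B) contributes 0 new; branch {D=T} (B, A, C) contributes 2 new; branch {D=T} (B, A, C) contributes 0 new; branch {D=T} (B, A, C) contributes 0 new. Total: 14.

14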